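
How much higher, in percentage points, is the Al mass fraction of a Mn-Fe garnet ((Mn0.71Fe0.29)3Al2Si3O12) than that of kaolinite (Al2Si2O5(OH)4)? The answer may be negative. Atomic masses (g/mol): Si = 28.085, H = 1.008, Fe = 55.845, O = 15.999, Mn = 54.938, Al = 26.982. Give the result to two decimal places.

-10.02 percentage points

M((Mn0.71Fe0.29)3Al2Si3O12) = 495.810 g/mol, so wt% Al = 53.964/495.810 × 100 = 10.88%.
M(Al2Si2O5(OH)4) = 258.157 g/mol, so wt% Al = 53.964/258.157 × 100 = 20.90%.
10.88 − 20.90 = -10.02 pp.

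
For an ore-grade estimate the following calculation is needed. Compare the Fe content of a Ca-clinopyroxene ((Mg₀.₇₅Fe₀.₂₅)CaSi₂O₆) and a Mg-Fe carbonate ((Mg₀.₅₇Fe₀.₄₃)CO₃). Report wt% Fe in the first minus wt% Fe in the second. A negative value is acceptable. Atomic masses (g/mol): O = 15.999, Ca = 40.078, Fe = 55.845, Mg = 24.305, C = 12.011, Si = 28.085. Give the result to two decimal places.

First mineral: 13.961 g Fe in 224.432 g formula = 6.22 wt% Fe.
Second mineral: 24.013 g Fe in 97.875 g formula = 24.53 wt% Fe.
6.22% − 24.53% gives a difference of -18.31 percentage points.

-18.31 percentage points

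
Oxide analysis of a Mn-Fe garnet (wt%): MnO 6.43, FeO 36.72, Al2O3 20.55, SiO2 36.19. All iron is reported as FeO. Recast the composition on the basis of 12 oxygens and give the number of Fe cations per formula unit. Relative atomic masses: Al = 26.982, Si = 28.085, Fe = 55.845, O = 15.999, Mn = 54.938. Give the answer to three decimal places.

2.544 Fe apfu

6.43 wt% MnO ÷ 70.937 g/mol = 0.09064 mol, giving 0.09064 Mn and 0.09064 O.
36.72 wt% FeO ÷ 71.844 g/mol = 0.51111 mol, giving 0.51111 Fe and 0.51111 O.
20.55 wt% Al2O3 ÷ 101.961 g/mol = 0.20155 mol, giving 0.40310 Al and 0.60465 O.
36.19 wt% SiO2 ÷ 60.083 g/mol = 0.60233 mol, giving 0.60233 Si and 1.20466 O.
Oxygen sums to 2.41106; scaling by 12/2.41106 = 4.97706 puts the formula on 12 O.
Fe: 0.51111 × 4.97706 = 2.544 atoms per formula unit.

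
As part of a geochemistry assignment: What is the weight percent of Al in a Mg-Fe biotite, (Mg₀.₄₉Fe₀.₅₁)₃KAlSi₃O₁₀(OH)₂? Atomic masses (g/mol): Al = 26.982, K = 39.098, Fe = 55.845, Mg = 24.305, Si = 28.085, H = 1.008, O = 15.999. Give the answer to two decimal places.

5.80 weight percent

Molar mass of (Mg₀.₄₉Fe₀.₅₁)₃KAlSi₃O₁₀(OH)₂: 1.47*24.305 + 1.53*55.845 + 1*39.098 + 1*26.982 + 3*28.085 + 12*15.999 + 2*1.008 = 465.510 g/mol.
Mass of Al per formula unit: 1 × 26.982 = 26.982 g.
Weight fraction Al = 26.982 / 465.510 = 0.0580.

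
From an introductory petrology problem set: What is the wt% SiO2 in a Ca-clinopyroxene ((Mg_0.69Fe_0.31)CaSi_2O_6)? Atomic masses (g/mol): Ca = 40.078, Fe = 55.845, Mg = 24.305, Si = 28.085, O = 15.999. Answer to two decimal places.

Molar mass of (Mg_0.69Fe_0.31)CaSi_2O_6 = 0.69*24.305 + 0.31*55.845 + 1*40.078 + 2*28.085 + 6*15.999 = 226.324 g/mol.
Each formula unit contains 2 Si, equivalent to 2/1 = 2.0000 mol SiO2.
M(SiO2) = 1×28.085 + 2×15.999 = 60.083 g/mol.
Mass of SiO2 per formula unit = 2.0000 × 60.083 = 120.166 g.
SiO2 wt% = 120.166 / 226.324 × 100 = 53.09%.

53.09 wt%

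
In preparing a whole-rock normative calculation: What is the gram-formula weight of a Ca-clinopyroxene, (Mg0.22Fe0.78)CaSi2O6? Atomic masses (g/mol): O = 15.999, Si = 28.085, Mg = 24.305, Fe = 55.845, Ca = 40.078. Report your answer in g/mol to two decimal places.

Mg: 0.22 × 24.305 = 5.3471
Fe: 0.78 × 55.845 = 43.5591
Ca: 1 × 40.078 = 40.0780
Si: 2 × 28.085 = 56.1700
O: 6 × 15.999 = 95.9940
Summing the contributions gives the formula mass.

241.15 g/mol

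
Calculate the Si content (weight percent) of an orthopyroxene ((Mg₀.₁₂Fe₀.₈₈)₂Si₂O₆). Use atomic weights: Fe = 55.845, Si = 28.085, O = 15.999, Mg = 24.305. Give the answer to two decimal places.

21.92 weight percent

Molar mass of (Mg₀.₁₂Fe₀.₈₈)₂Si₂O₆: 0.24*24.305 + 1.76*55.845 + 2*28.085 + 6*15.999 = 256.284 g/mol.
Mass of Si per formula unit: 2 × 28.085 = 56.170 g.
Weight fraction Si = 56.170 / 256.284 = 0.2192.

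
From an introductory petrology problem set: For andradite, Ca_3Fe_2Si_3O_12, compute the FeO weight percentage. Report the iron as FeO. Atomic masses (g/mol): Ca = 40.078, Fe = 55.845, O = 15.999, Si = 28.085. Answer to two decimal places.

M(Ca_3Fe_2Si_3O_12) = 508.167 g/mol; M(FeO) = 71.844 g/mol.
Moles FeO per formula unit = 2 Fe ÷ 1 = 2.0000.
FeO fraction = (2.0000 × 71.844) / 508.167 = 143.688/508.167 = 0.2828.

28.28 wt%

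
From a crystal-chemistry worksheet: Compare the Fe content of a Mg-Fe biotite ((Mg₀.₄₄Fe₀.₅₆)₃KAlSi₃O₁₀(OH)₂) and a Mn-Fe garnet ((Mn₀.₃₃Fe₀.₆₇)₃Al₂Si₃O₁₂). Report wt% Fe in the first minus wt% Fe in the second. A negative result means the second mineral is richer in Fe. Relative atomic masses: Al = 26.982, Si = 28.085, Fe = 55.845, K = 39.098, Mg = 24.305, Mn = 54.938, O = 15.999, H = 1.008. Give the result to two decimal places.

-2.64 percentage points

Fe in (Mg₀.₄₄Fe₀.₅₆)₃KAlSi₃O₁₀(OH)₂: molar mass 470.241 g/mol; 1.68×55.845 = 93.820 g → 19.95 wt%.
Fe in (Mn₀.₃₃Fe₀.₆₇)₃Al₂Si₃O₁₂: molar mass 496.844 g/mol; 2.01×55.845 = 112.248 g → 22.59 wt%.
Difference = 19.95 − 22.59 = -2.64 percentage points.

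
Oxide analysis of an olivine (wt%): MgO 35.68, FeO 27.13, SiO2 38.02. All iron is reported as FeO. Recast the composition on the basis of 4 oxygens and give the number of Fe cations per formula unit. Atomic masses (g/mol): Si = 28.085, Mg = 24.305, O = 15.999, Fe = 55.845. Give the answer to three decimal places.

0.597 Fe apfu

MgO (M=40.304): mol = 0.88527; Mg = 0.88527, O = 0.88527.
FeO (M=71.844): mol = 0.37762; Fe = 0.37762, O = 0.37762.
SiO2 (M=60.083): mol = 0.63279; Si = 0.63279, O = 1.26558.
ΣO = 2.52847; factor = 4/ΣO = 1.58198.
Fe apfu = 0.37762 × 1.58198 = 0.597.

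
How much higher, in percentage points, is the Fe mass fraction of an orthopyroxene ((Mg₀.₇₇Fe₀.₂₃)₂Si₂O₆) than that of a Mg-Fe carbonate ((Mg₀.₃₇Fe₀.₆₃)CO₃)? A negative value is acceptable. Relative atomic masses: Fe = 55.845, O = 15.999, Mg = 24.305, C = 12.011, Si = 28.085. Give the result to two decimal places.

First mineral: 25.689 g Fe in 215.282 g formula = 11.93 wt% Fe.
Second mineral: 35.182 g Fe in 104.183 g formula = 33.77 wt% Fe.
11.93% − 33.77% gives a difference of -21.84 percentage points.

-21.84 percentage points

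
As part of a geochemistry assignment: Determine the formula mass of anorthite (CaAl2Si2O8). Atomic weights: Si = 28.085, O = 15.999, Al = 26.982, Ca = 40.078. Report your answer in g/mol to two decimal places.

Ca: 1 × 40.078 = 40.0780
Al: 2 × 26.982 = 53.9640
Si: 2 × 28.085 = 56.1700
O: 8 × 15.999 = 127.9920
Summing the contributions gives the formula mass.

278.20 g/mol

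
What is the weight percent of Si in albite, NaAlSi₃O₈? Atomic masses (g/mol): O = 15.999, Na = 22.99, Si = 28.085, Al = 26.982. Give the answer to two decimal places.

32.13 mass %

M(NaAlSi₃O₈) = 262.219 g/mol.
Si contributes 3 × 28.085 = 84.255 g per mole.
84.255/262.219 = 0.3213 → 32.13%.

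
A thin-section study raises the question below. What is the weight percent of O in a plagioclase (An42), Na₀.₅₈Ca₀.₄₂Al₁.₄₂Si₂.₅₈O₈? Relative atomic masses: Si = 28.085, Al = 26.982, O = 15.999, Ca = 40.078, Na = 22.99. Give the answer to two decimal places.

47.59 wt%

M(Na₀.₅₈Ca₀.₄₂Al₁.₄₂Si₂.₅₈O₈) = 268.933 g/mol.
O contributes 8 × 15.999 = 127.992 g per mole.
127.992/268.933 = 0.4759 → 47.59%.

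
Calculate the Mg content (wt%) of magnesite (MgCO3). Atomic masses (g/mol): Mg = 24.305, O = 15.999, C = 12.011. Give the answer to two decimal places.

28.83 wt%

M(MgCO3) = 84.313 g/mol.
Mg contributes 1 × 24.305 = 24.305 g per mole.
24.305/84.313 = 0.2883 → 28.83%.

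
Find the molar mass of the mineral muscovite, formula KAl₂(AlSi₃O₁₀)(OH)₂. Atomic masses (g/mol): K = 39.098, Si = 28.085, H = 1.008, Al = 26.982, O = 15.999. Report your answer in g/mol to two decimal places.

398.30 g/mol

M = 1×39.098 + 3×26.982 + 3×28.085 + 12×15.999 + 2×1.008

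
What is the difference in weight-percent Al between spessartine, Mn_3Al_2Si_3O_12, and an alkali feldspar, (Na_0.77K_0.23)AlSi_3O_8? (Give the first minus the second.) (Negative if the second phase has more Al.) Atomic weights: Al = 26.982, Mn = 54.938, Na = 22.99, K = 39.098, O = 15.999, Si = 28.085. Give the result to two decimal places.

0.75 percentage points

Al in Mn_3Al_2Si_3O_12: molar mass 495.021 g/mol; 2×26.982 = 53.964 g → 10.90 wt%.
Al in (Na_0.77K_0.23)AlSi_3O_8: molar mass 265.924 g/mol; 1×26.982 = 26.982 g → 10.15 wt%.
Difference = 10.90 − 10.15 = 0.75 percentage points.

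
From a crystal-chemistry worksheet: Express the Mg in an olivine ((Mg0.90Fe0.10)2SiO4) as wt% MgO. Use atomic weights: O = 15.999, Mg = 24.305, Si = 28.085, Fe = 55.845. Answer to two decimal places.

49.35 wt%

Formula mass = 146.999 g/mol.
1.80 Mg → 1.8000 mol MgO per formula unit; M(MgO) = 40.304, so MgO mass = 72.547 g.
72.547/146.999 × 100 = 49.35 wt%.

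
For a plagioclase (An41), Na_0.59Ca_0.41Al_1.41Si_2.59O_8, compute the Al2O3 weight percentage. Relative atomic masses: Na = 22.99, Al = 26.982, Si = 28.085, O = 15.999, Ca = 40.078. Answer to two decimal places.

M(Na_0.59Ca_0.41Al_1.41Si_2.59O_8) = 268.773 g/mol; M(Al2O3) = 101.961 g/mol.
Moles Al2O3 per formula unit = 1.41 Al ÷ 2 = 0.7050.
Al2O3 fraction = (0.7050 × 101.961) / 268.773 = 71.883/268.773 = 0.2674.

26.74 wt%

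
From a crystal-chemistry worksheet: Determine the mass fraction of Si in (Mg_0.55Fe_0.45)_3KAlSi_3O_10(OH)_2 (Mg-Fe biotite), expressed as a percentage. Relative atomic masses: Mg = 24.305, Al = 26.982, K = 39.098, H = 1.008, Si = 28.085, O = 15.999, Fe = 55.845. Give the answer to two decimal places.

Formula mass = 1.65×24.305 + 1.35×55.845 + 1×39.098 + 1×26.982 + 3×28.085 + 12×15.999 + 2×1.008 = 459.833 g/mol, of which 84.255 g is Si.
So Si makes up 84.255/459.833 = 0.1832 of the mass, i.e. 18.32%.

18.32 mass %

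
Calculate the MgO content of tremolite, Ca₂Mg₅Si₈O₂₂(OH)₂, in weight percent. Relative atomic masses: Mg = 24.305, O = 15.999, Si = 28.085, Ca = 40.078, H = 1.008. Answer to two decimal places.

24.81 wt%

M(Ca₂Mg₅Si₈O₂₂(OH)₂) = 812.353 g/mol; M(MgO) = 40.304 g/mol.
Moles MgO per formula unit = 5 Mg ÷ 1 = 5.0000.
MgO fraction = (5.0000 × 40.304) / 812.353 = 201.520/812.353 = 0.2481.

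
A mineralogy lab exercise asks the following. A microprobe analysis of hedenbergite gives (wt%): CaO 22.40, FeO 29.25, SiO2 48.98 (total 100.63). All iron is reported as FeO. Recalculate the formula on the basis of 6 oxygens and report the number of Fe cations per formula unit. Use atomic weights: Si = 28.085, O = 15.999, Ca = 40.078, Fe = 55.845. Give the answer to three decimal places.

22.40 wt% CaO ÷ 56.077 g/mol = 0.39945 mol, giving 0.39945 Ca and 0.39945 O.
29.25 wt% FeO ÷ 71.844 g/mol = 0.40713 mol, giving 0.40713 Fe and 0.40713 O.
48.98 wt% SiO2 ÷ 60.083 g/mol = 0.81521 mol, giving 0.81521 Si and 1.63042 O.
Oxygen sums to 2.43700; scaling by 6/2.43700 = 2.46204 puts the formula on 6 O.
Fe: 0.40713 × 2.46204 = 1.002 atoms per formula unit.

1.002 Fe apfu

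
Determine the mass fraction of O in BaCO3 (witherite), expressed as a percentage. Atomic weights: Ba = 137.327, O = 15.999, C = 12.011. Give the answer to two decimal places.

M(BaCO3) = 197.335 g/mol.
O contributes 3 × 15.999 = 47.997 g per mole.
47.997/197.335 = 0.2432 → 24.32%.

24.32 wt%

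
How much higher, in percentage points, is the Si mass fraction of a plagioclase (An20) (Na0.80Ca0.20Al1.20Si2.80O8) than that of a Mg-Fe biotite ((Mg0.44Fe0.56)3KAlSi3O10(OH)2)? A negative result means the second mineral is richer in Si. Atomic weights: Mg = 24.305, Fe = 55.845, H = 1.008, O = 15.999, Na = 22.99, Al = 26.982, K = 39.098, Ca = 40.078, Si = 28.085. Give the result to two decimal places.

11.71 percentage points

Si in Na0.80Ca0.20Al1.20Si2.80O8: molar mass 265.416 g/mol; 2.80×28.085 = 78.638 g → 29.63 wt%.
Si in (Mg0.44Fe0.56)3KAlSi3O10(OH)2: molar mass 470.241 g/mol; 3×28.085 = 84.255 g → 17.92 wt%.
Difference = 29.63 − 17.92 = 11.71 percentage points.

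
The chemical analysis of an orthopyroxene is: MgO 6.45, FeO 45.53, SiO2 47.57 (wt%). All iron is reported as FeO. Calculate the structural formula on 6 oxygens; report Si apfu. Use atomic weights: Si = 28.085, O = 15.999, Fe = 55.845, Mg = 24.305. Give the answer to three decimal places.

1.998 Si apfu

MgO (M=40.304): mol = 0.16003; Mg = 0.16003, O = 0.16003.
FeO (M=71.844): mol = 0.63373; Fe = 0.63373, O = 0.63373.
SiO2 (M=60.083): mol = 0.79174; Si = 0.79174, O = 1.58348.
ΣO = 2.37724; factor = 6/ΣO = 2.52394.
Si apfu = 0.79174 × 2.52394 = 1.998.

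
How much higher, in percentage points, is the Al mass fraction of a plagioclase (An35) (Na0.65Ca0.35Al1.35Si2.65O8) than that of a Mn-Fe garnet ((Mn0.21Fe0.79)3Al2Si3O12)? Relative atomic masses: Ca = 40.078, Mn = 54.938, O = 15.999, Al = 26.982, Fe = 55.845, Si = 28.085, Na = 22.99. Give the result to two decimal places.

First mineral: 36.426 g Al in 267.814 g formula = 13.60 wt% Al.
Second mineral: 53.964 g Al in 497.171 g formula = 10.85 wt% Al.
13.60% − 10.85% gives a difference of 2.75 percentage points.

2.75 percentage points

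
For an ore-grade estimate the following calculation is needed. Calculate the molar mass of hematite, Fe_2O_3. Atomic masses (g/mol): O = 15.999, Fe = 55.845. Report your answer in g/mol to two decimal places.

The formula mass is the sum 2(55.845) + 3(15.999).

159.69 g/mol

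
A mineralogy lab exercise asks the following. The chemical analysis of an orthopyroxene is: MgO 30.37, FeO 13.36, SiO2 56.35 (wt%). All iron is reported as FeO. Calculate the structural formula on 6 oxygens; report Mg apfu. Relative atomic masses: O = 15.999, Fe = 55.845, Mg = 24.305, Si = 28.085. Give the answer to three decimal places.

1.606 Mg apfu

MgO: 30.37/40.304 = 0.75352 mol → 0.75352 mol Mg, 0.75352 mol O.
FeO: 13.36/71.844 = 0.18596 mol → 0.18596 mol Fe, 0.18596 mol O.
SiO2: 56.35/60.083 = 0.93787 mol → 0.93787 mol Si, 1.87574 mol O.
Total oxygen = 2.81522 mol. Normalization factor = 6/2.81522 = 2.13127.
Mg per 6 O = 0.75352 × 2.13127 = 1.606.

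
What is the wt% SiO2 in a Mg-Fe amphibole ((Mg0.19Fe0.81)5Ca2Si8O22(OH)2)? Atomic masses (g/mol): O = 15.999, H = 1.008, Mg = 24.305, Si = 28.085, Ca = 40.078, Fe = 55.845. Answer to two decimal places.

Molar mass of (Mg0.19Fe0.81)5Ca2Si8O22(OH)2 = 0.95×24.305 + 4.05×55.845 + 2×40.078 + 8×28.085 + 24×15.999 + 2×1.008 = 940.090 g/mol.
Each formula unit contains 8 Si, equivalent to 8/1 = 8.0000 mol SiO2.
M(SiO2) = 1×28.085 + 2×15.999 = 60.083 g/mol.
Mass of SiO2 per formula unit = 8.0000 × 60.083 = 480.664 g.
SiO2 wt% = 480.664 / 940.090 × 100 = 51.13%.

51.13 wt%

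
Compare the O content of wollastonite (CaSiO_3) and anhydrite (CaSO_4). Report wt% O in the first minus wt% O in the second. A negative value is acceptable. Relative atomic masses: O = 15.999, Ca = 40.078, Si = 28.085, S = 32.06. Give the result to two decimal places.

-5.69 percentage points

M(CaSiO_3) = 116.160 g/mol, so wt% O = 47.997/116.160 × 100 = 41.32%.
M(CaSO_4) = 136.134 g/mol, so wt% O = 63.996/136.134 × 100 = 47.01%.
41.32 − 47.01 = -5.69 pp.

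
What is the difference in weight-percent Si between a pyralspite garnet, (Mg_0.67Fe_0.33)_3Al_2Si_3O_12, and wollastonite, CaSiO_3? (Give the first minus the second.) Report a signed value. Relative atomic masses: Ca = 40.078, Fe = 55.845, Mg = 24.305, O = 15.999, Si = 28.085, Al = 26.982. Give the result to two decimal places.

Si in (Mg_0.67Fe_0.33)_3Al_2Si_3O_12: molar mass 434.347 g/mol; 3×28.085 = 84.255 g → 19.40 wt%.
Si in CaSiO_3: molar mass 116.160 g/mol; 1×28.085 = 28.085 g → 24.18 wt%.
Difference = 19.40 − 24.18 = -4.78 percentage points.

-4.78 percentage points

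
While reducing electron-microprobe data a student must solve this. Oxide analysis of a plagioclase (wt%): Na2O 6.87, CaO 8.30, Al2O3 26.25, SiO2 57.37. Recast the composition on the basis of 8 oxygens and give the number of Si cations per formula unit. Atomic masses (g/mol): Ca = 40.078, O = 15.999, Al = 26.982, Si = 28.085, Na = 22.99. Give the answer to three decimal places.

Na2O (M=61.979): mol = 0.11084; Na = 0.22168, O = 0.11084.
CaO (M=56.077): mol = 0.14801; Ca = 0.14801, O = 0.14801.
Al2O3 (M=101.961): mol = 0.25745; Al = 0.51490, O = 0.77235.
SiO2 (M=60.083): mol = 0.95485; Si = 0.95485, O = 1.90970.
ΣO = 2.94090; factor = 8/ΣO = 2.72026.
Si apfu = 0.95485 × 2.72026 = 2.597.

2.597 Si apfu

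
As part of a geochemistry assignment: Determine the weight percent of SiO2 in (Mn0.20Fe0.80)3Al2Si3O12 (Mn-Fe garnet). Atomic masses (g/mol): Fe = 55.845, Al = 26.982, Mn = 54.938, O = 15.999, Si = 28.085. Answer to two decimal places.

Formula mass = 497.198 g/mol.
3 Si → 3.0000 mol SiO2 per formula unit; M(SiO2) = 60.083, so SiO2 mass = 180.249 g.
180.249/497.198 × 100 = 36.25 wt%.

36.25 wt%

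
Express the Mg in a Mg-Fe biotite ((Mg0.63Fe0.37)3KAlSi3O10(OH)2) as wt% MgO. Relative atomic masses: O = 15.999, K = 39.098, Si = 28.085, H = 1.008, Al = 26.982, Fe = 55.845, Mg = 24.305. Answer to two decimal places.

16.84 wt%

M((Mg0.63Fe0.37)3KAlSi3O10(OH)2) = 452.263 g/mol; M(MgO) = 40.304 g/mol.
Moles MgO per formula unit = 1.89 Mg ÷ 1 = 1.8900.
MgO fraction = (1.8900 × 40.304) / 452.263 = 76.175/452.263 = 0.1684.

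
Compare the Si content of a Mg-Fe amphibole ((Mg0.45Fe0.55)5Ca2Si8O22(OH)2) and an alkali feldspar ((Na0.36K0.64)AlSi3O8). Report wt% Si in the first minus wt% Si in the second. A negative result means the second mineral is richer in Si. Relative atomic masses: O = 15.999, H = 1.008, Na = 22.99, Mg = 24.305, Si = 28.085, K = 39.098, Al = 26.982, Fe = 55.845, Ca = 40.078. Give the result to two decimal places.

-5.93 percentage points

Si in (Mg0.45Fe0.55)5Ca2Si8O22(OH)2: molar mass 899.088 g/mol; 8×28.085 = 224.680 g → 24.99 wt%.
Si in (Na0.36K0.64)AlSi3O8: molar mass 272.528 g/mol; 3×28.085 = 84.255 g → 30.92 wt%.
Difference = 24.99 − 30.92 = -5.93 percentage points.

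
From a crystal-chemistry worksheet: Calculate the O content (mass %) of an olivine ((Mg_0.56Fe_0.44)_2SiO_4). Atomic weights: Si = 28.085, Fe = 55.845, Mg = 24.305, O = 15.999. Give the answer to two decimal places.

Formula mass = 1.12×24.305 + 0.88×55.845 + 1×28.085 + 4×15.999 = 168.446 g/mol, of which 63.996 g is O.
So O makes up 63.996/168.446 = 0.3799 of the mass, i.e. 37.99%.

37.99 mass %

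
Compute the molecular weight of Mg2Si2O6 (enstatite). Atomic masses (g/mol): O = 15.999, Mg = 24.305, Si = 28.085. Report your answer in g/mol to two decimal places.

200.77 g/mol

The formula mass is the sum 2*24.305 + 2*28.085 + 6*15.999.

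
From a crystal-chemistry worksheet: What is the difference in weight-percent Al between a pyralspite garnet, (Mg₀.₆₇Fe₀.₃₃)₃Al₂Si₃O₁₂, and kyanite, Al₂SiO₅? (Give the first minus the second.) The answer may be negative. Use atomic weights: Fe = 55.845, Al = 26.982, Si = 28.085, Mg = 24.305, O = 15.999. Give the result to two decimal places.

-20.88 percentage points

Al in (Mg₀.₆₇Fe₀.₃₃)₃Al₂Si₃O₁₂: molar mass 434.347 g/mol; 2×26.982 = 53.964 g → 12.42 wt%.
Al in Al₂SiO₅: molar mass 162.044 g/mol; 2×26.982 = 53.964 g → 33.30 wt%.
Difference = 12.42 − 33.30 = -20.88 percentage points.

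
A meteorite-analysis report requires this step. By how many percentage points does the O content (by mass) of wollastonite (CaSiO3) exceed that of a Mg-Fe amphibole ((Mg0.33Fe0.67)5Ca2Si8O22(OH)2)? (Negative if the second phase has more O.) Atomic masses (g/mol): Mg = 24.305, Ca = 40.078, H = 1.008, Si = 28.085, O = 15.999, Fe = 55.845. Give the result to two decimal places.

O in CaSiO3: molar mass 116.160 g/mol; 3×15.999 = 47.997 g → 41.32 wt%.
O in (Mg0.33Fe0.67)5Ca2Si8O22(OH)2: molar mass 918.012 g/mol; 24×15.999 = 383.976 g → 41.83 wt%.
Difference = 41.32 − 41.83 = -0.51 percentage points.

-0.51 percentage points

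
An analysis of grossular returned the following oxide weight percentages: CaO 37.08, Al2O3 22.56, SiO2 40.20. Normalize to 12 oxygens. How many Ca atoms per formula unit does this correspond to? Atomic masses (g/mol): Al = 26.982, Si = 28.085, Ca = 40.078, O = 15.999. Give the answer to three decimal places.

2.979 Ca apfu

37.08 wt% CaO ÷ 56.077 g/mol = 0.66123 mol, giving 0.66123 Ca and 0.66123 O.
22.56 wt% Al2O3 ÷ 101.961 g/mol = 0.22126 mol, giving 0.44252 Al and 0.66378 O.
40.20 wt% SiO2 ÷ 60.083 g/mol = 0.66907 mol, giving 0.66907 Si and 1.33814 O.
Oxygen sums to 2.66315; scaling by 12/2.66315 = 4.50594 puts the formula on 12 O.
Ca: 0.66123 × 4.50594 = 2.979 atoms per formula unit.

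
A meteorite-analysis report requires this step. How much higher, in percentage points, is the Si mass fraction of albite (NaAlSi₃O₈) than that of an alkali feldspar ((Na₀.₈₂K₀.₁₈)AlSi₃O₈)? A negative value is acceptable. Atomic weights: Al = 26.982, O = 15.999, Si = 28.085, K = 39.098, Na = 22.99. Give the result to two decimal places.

0.35 percentage points

Si in NaAlSi₃O₈: molar mass 262.219 g/mol; 3×28.085 = 84.255 g → 32.13 wt%.
Si in (Na₀.₈₂K₀.₁₈)AlSi₃O₈: molar mass 265.118 g/mol; 3×28.085 = 84.255 g → 31.78 wt%.
Difference = 32.13 − 31.78 = 0.35 percentage points.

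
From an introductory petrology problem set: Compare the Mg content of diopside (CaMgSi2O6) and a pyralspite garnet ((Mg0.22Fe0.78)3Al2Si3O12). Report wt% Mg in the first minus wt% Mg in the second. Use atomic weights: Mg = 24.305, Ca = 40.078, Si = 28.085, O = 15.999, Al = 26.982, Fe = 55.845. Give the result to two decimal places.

M(CaMgSi2O6) = 216.547 g/mol, so wt% Mg = 24.305/216.547 × 100 = 11.22%.
M((Mg0.22Fe0.78)3Al2Si3O12) = 476.926 g/mol, so wt% Mg = 16.041/476.926 × 100 = 3.36%.
11.22 − 3.36 = 7.86 pp.

7.86 percentage points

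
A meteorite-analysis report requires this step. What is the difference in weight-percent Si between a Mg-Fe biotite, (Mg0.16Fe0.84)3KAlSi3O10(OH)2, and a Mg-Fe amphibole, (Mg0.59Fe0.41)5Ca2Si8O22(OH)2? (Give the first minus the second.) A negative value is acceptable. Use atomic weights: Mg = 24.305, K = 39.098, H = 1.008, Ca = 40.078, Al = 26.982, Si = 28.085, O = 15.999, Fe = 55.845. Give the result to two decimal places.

M((Mg0.16Fe0.84)3KAlSi3O10(OH)2) = 496.735 g/mol, so wt% Si = 84.255/496.735 × 100 = 16.96%.
M((Mg0.59Fe0.41)5Ca2Si8O22(OH)2) = 877.010 g/mol, so wt% Si = 224.680/877.010 × 100 = 25.62%.
16.96 − 25.62 = -8.66 pp.

-8.66 percentage points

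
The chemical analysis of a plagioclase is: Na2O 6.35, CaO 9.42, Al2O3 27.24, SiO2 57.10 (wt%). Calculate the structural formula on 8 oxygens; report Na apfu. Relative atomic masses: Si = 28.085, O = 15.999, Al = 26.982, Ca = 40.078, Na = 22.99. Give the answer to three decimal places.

0.551 Na apfu

Na2O (M=61.979): mol = 0.10245; Na = 0.20490, O = 0.10245.
CaO (M=56.077): mol = 0.16798; Ca = 0.16798, O = 0.16798.
Al2O3 (M=101.961): mol = 0.26716; Al = 0.53432, O = 0.80148.
SiO2 (M=60.083): mol = 0.95035; Si = 0.95035, O = 1.90070.
ΣO = 2.97261; factor = 8/ΣO = 2.69124.
Na apfu = 0.20490 × 2.69124 = 0.551.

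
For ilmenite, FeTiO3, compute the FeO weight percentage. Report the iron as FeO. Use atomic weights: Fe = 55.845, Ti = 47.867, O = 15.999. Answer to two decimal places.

M(FeTiO3) = 151.709 g/mol; M(FeO) = 71.844 g/mol.
Moles FeO per formula unit = 1 Fe ÷ 1 = 1.0000.
FeO fraction = (1.0000 × 71.844) / 151.709 = 71.844/151.709 = 0.4736.

47.36 wt%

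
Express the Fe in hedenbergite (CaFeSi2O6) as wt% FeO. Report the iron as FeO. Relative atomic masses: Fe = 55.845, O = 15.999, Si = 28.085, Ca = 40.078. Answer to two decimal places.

M(CaFeSi2O6) = 248.087 g/mol; M(FeO) = 71.844 g/mol.
Moles FeO per formula unit = 1 Fe ÷ 1 = 1.0000.
FeO fraction = (1.0000 × 71.844) / 248.087 = 71.844/248.087 = 0.2896.

28.96 wt%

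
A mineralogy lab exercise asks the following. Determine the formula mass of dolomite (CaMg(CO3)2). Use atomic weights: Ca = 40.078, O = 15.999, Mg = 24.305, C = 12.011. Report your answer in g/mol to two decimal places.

184.40 g/mol

Ca: 1 × 40.078 = 40.0780
Mg: 1 × 24.305 = 24.3050
C: 2 × 12.011 = 24.0220
O: 6 × 15.999 = 95.9940
Summing the contributions gives the formula mass.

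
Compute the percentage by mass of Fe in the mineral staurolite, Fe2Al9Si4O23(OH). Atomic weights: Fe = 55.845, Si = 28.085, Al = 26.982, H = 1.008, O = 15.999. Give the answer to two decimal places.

M(Fe2Al9Si4O23(OH)) = 851.852 g/mol.
Fe contributes 2 × 55.845 = 111.690 g per mole.
111.690/851.852 = 0.1311 → 13.11%.

13.11 mass %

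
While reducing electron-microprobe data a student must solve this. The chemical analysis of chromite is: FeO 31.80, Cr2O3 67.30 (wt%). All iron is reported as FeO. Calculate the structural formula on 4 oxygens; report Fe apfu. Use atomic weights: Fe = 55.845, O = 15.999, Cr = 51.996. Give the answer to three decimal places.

FeO: 31.80/71.844 = 0.44263 mol → 0.44263 mol Fe, 0.44263 mol O.
Cr2O3: 67.30/151.989 = 0.44280 mol → 0.88560 mol Cr, 1.32840 mol O.
Total oxygen = 1.77103 mol. Normalization factor = 4/1.77103 = 2.25857.
Fe per 4 O = 0.44263 × 2.25857 = 1.000.

1.000 Fe apfu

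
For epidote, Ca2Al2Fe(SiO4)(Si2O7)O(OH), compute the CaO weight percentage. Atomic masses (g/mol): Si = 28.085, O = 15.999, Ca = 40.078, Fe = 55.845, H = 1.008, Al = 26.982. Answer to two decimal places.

23.21 wt%

Molar mass of Ca2Al2Fe(SiO4)(Si2O7)O(OH) = 2·40.078 + 2·26.982 + 1·55.845 + 3·28.085 + 13·15.999 + 1·1.008 = 483.215 g/mol.
Each formula unit contains 2 Ca, equivalent to 2/1 = 2.0000 mol CaO.
M(CaO) = 1×40.078 + 1×15.999 = 56.077 g/mol.
Mass of CaO per formula unit = 2.0000 × 56.077 = 112.154 g.
CaO wt% = 112.154 / 483.215 × 100 = 23.21%.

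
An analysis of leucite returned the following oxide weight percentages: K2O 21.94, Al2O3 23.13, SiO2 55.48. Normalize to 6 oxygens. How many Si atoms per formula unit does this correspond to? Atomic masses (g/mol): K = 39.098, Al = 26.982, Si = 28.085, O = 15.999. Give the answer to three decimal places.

21.94 wt% K2O ÷ 94.195 g/mol = 0.23292 mol, giving 0.46584 K and 0.23292 O.
23.13 wt% Al2O3 ÷ 101.961 g/mol = 0.22685 mol, giving 0.45370 Al and 0.68055 O.
55.48 wt% SiO2 ÷ 60.083 g/mol = 0.92339 mol, giving 0.92339 Si and 1.84678 O.
Oxygen sums to 2.76025; scaling by 6/2.76025 = 2.17372 puts the formula on 6 O.
Si: 0.92339 × 2.17372 = 2.007 atoms per formula unit.

2.007 Si apfu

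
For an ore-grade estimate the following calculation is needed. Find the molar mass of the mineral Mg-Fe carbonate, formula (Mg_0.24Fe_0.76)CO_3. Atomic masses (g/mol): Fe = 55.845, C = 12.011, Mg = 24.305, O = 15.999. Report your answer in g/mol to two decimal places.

108.28 g/mol

M = 0.24(24.305) + 0.76(55.845) + 1(12.011) + 3(15.999)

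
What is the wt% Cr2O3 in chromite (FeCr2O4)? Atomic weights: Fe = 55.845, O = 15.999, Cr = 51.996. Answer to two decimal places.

M(FeCr2O4) = 223.833 g/mol; M(Cr2O3) = 151.989 g/mol.
Moles Cr2O3 per formula unit = 2 Cr ÷ 2 = 1.0000.
Cr2O3 fraction = (1.0000 × 151.989) / 223.833 = 151.989/223.833 = 0.6790.

67.90 wt%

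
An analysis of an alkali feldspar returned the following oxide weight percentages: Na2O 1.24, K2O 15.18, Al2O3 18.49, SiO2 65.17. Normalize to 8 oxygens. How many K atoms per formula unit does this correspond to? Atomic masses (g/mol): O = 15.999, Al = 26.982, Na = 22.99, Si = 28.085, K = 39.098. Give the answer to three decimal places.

0.891 K apfu

Na2O: 1.24/61.979 = 0.02001 mol → 0.04002 mol Na, 0.02001 mol O.
K2O: 15.18/94.195 = 0.16116 mol → 0.32232 mol K, 0.16116 mol O.
Al2O3: 18.49/101.961 = 0.18134 mol → 0.36268 mol Al, 0.54402 mol O.
SiO2: 65.17/60.083 = 1.08467 mol → 1.08467 mol Si, 2.16934 mol O.
Total oxygen = 2.89453 mol. Normalization factor = 8/2.89453 = 2.76383.
K per 8 O = 0.32232 × 2.76383 = 0.891.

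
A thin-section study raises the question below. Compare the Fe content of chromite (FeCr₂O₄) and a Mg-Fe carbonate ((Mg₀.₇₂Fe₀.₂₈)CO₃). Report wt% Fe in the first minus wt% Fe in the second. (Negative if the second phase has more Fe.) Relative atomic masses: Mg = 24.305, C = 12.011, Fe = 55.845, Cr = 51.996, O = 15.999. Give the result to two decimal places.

M(FeCr₂O₄) = 223.833 g/mol, so wt% Fe = 55.845/223.833 × 100 = 24.95%.
M((Mg₀.₇₂Fe₀.₂₈)CO₃) = 93.144 g/mol, so wt% Fe = 15.637/93.144 × 100 = 16.79%.
24.95 − 16.79 = 8.16 pp.

8.16 percentage points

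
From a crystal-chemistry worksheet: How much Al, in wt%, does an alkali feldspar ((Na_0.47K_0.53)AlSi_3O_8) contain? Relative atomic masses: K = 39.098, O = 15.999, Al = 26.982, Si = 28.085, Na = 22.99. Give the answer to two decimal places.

Molar mass of (Na_0.47K_0.53)AlSi_3O_8: 0.47×22.99 + 0.53×39.098 + 1×26.982 + 3×28.085 + 8×15.999 = 270.756 g/mol.
Mass of Al per formula unit: 1 × 26.982 = 26.982 g.
Weight fraction Al = 26.982 / 270.756 = 0.0997.

9.97 wt%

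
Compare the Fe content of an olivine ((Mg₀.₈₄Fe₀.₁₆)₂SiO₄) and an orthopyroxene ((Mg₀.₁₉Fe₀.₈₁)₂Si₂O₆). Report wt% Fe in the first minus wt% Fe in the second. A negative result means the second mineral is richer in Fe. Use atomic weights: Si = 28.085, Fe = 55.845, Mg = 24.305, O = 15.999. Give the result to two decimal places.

-24.07 percentage points

Fe in (Mg₀.₈₄Fe₀.₁₆)₂SiO₄: molar mass 150.784 g/mol; 0.32×55.845 = 17.870 g → 11.85 wt%.
Fe in (Mg₀.₁₉Fe₀.₈₁)₂Si₂O₆: molar mass 251.869 g/mol; 1.62×55.845 = 90.469 g → 35.92 wt%.
Difference = 11.85 − 35.92 = -24.07 percentage points.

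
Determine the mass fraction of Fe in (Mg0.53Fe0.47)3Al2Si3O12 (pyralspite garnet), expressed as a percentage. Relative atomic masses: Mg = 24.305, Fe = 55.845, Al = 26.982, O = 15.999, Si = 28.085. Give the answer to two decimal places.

Molar mass of (Mg0.53Fe0.47)3Al2Si3O12: 1.59×24.305 + 1.41×55.845 + 2×26.982 + 3×28.085 + 12×15.999 = 447.593 g/mol.
Mass of Fe per formula unit: 1.41 × 55.845 = 78.741 g.
Weight fraction Fe = 78.741 / 447.593 = 0.1759.

17.59 wt%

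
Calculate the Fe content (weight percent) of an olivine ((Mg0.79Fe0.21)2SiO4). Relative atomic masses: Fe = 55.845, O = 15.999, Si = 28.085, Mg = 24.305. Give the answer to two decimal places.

Formula mass = 1.58×24.305 + 0.42×55.845 + 1×28.085 + 4×15.999 = 153.938 g/mol, of which 23.455 g is Fe.
So Fe makes up 23.455/153.938 = 0.1524 of the mass, i.e. 15.24%.

15.24 weight percent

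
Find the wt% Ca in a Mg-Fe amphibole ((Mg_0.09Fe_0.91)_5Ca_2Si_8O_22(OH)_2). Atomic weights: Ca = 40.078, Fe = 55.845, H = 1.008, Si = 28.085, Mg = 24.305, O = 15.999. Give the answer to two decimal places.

8.39 wt%

Molar mass of (Mg_0.09Fe_0.91)_5Ca_2Si_8O_22(OH)_2: 0.45·24.305 + 4.55·55.845 + 2·40.078 + 8·28.085 + 24·15.999 + 2·1.008 = 955.860 g/mol.
Mass of Ca per formula unit: 2 × 40.078 = 80.156 g.
Weight fraction Ca = 80.156 / 955.860 = 0.0839.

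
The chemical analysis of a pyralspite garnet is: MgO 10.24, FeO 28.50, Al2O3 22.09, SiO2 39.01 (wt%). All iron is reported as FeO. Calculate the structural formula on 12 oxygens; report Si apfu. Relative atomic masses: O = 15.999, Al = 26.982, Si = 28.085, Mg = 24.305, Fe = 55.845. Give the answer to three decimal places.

2.997 Si apfu

MgO (M=40.304): mol = 0.25407; Mg = 0.25407, O = 0.25407.
FeO (M=71.844): mol = 0.39669; Fe = 0.39669, O = 0.39669.
Al2O3 (M=101.961): mol = 0.21665; Al = 0.43330, O = 0.64995.
SiO2 (M=60.083): mol = 0.64927; Si = 0.64927, O = 1.29854.
ΣO = 2.59925; factor = 12/ΣO = 4.61672.
Si apfu = 0.64927 × 4.61672 = 2.997.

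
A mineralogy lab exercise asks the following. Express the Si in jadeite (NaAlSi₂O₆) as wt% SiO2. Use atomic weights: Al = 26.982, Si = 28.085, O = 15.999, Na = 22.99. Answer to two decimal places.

59.45 wt%

Molar mass of NaAlSi₂O₆ = 1*22.99 + 1*26.982 + 2*28.085 + 6*15.999 = 202.136 g/mol.
Each formula unit contains 2 Si, equivalent to 2/1 = 2.0000 mol SiO2.
M(SiO2) = 1×28.085 + 2×15.999 = 60.083 g/mol.
Mass of SiO2 per formula unit = 2.0000 × 60.083 = 120.166 g.
SiO2 wt% = 120.166 / 202.136 × 100 = 59.45%.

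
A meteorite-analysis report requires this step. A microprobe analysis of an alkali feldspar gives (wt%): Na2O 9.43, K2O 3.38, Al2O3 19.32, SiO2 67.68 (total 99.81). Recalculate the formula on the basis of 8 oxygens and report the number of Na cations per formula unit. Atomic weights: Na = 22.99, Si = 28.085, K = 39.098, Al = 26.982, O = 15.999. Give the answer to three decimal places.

0.809 Na apfu

Na2O: 9.43/61.979 = 0.15215 mol → 0.30430 mol Na, 0.15215 mol O.
K2O: 3.38/94.195 = 0.03588 mol → 0.07176 mol K, 0.03588 mol O.
Al2O3: 19.32/101.961 = 0.18948 mol → 0.37896 mol Al, 0.56844 mol O.
SiO2: 67.68/60.083 = 1.12644 mol → 1.12644 mol Si, 2.25288 mol O.
Total oxygen = 3.00935 mol. Normalization factor = 8/3.00935 = 2.65838.
Na per 8 O = 0.30430 × 2.65838 = 0.809.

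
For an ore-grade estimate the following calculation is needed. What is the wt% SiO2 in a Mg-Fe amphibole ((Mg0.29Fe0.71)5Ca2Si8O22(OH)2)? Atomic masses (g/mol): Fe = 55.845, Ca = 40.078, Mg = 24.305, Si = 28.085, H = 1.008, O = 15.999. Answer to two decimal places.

52.00 wt%

Formula mass = 924.320 g/mol.
8 Si → 8.0000 mol SiO2 per formula unit; M(SiO2) = 60.083, so SiO2 mass = 480.664 g.
480.664/924.320 × 100 = 52.00 wt%.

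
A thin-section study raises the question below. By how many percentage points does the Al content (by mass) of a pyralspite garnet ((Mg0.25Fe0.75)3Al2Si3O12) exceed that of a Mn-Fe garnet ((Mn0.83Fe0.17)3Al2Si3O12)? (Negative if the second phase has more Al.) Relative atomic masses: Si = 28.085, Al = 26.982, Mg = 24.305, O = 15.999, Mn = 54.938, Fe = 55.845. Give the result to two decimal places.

0.49 percentage points

M((Mg0.25Fe0.75)3Al2Si3O12) = 474.087 g/mol, so wt% Al = 53.964/474.087 × 100 = 11.38%.
M((Mn0.83Fe0.17)3Al2Si3O12) = 495.484 g/mol, so wt% Al = 53.964/495.484 × 100 = 10.89%.
11.38 − 10.89 = 0.49 pp.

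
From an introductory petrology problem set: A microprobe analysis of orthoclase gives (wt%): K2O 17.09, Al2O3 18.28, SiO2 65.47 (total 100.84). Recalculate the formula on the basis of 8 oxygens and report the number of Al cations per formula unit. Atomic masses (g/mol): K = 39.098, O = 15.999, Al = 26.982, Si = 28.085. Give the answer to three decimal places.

0.990 Al apfu

17.09 wt% K2O ÷ 94.195 g/mol = 0.18143 mol, giving 0.36286 K and 0.18143 O.
18.28 wt% Al2O3 ÷ 101.961 g/mol = 0.17928 mol, giving 0.35856 Al and 0.53784 O.
65.47 wt% SiO2 ÷ 60.083 g/mol = 1.08966 mol, giving 1.08966 Si and 2.17932 O.
Oxygen sums to 2.89859; scaling by 8/2.89859 = 2.75996 puts the formula on 8 O.
Al: 0.35856 × 2.75996 = 0.990 atoms per formula unit.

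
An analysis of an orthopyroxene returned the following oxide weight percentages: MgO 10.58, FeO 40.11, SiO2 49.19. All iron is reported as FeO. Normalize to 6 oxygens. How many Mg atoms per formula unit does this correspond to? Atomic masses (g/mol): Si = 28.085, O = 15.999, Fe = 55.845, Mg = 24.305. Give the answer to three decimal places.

10.58 wt% MgO ÷ 40.304 g/mol = 0.26250 mol, giving 0.26250 Mg and 0.26250 O.
40.11 wt% FeO ÷ 71.844 g/mol = 0.55829 mol, giving 0.55829 Fe and 0.55829 O.
49.19 wt% SiO2 ÷ 60.083 g/mol = 0.81870 mol, giving 0.81870 Si and 1.63740 O.
Oxygen sums to 2.45819; scaling by 6/2.45819 = 2.44082 puts the formula on 6 O.
Mg: 0.26250 × 2.44082 = 0.641 atoms per formula unit.

0.641 Mg apfu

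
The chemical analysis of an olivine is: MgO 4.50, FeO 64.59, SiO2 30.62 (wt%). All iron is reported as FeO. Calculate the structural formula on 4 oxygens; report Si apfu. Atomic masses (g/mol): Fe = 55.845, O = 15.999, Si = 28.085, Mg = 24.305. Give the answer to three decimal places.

MgO (M=40.304): mol = 0.11165; Mg = 0.11165, O = 0.11165.
FeO (M=71.844): mol = 0.89903; Fe = 0.89903, O = 0.89903.
SiO2 (M=60.083): mol = 0.50963; Si = 0.50963, O = 1.01926.
ΣO = 2.02994; factor = 4/ΣO = 1.97050.
Si apfu = 0.50963 × 1.97050 = 1.004.

1.004 Si apfu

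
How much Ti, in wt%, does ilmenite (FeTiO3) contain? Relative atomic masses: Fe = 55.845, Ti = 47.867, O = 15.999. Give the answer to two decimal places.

31.55 wt%

Formula mass = 1×55.845 + 1×47.867 + 3×15.999 = 151.709 g/mol, of which 47.867 g is Ti.
So Ti makes up 47.867/151.709 = 0.3155 of the mass, i.e. 31.55%.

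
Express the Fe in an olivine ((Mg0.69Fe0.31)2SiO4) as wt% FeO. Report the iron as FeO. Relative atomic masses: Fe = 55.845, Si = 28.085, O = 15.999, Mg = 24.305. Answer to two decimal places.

Molar mass of (Mg0.69Fe0.31)2SiO4 = 1.38*24.305 + 0.62*55.845 + 1*28.085 + 4*15.999 = 160.246 g/mol.
Each formula unit contains 0.62 Fe, equivalent to 0.62/1 = 0.6200 mol FeO.
M(FeO) = 1×55.845 + 1×15.999 = 71.844 g/mol.
Mass of FeO per formula unit = 0.6200 × 71.844 = 44.543 g.
FeO wt% = 44.543 / 160.246 × 100 = 27.80%.

27.80 wt%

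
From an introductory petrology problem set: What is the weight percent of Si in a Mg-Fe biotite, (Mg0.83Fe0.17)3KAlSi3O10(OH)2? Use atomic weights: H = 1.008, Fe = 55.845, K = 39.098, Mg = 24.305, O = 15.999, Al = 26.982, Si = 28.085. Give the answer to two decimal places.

Molar mass of (Mg0.83Fe0.17)3KAlSi3O10(OH)2: 2.49*24.305 + 0.51*55.845 + 1*39.098 + 1*26.982 + 3*28.085 + 12*15.999 + 2*1.008 = 433.339 g/mol.
Mass of Si per formula unit: 3 × 28.085 = 84.255 g.
Weight fraction Si = 84.255 / 433.339 = 0.1944.

19.44 mass %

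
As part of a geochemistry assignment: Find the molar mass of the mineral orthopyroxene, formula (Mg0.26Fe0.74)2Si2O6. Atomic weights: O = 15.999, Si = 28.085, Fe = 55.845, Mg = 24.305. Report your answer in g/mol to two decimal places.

Mg: 0.52 × 24.305 = 12.6386
Fe: 1.48 × 55.845 = 82.6506
Si: 2 × 28.085 = 56.1700
O: 6 × 15.999 = 95.9940
Summing the contributions gives the formula mass.

247.45 g/mol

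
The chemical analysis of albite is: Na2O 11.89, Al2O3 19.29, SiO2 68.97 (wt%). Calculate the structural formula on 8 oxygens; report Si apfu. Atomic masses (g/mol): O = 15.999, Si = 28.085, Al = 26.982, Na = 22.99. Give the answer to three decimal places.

11.89 wt% Na2O ÷ 61.979 g/mol = 0.19184 mol, giving 0.38368 Na and 0.19184 O.
19.29 wt% Al2O3 ÷ 101.961 g/mol = 0.18919 mol, giving 0.37838 Al and 0.56757 O.
68.97 wt% SiO2 ÷ 60.083 g/mol = 1.14791 mol, giving 1.14791 Si and 2.29582 O.
Oxygen sums to 3.05523; scaling by 8/3.05523 = 2.61846 puts the formula on 8 O.
Si: 1.14791 × 2.61846 = 3.006 atoms per formula unit.

3.006 Si apfu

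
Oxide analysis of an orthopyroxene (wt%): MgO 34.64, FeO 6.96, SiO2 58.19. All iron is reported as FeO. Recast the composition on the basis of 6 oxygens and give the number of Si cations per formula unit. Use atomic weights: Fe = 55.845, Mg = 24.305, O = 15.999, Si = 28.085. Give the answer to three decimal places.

MgO: 34.64/40.304 = 0.85947 mol → 0.85947 mol Mg, 0.85947 mol O.
FeO: 6.96/71.844 = 0.09688 mol → 0.09688 mol Fe, 0.09688 mol O.
SiO2: 58.19/60.083 = 0.96849 mol → 0.96849 mol Si, 1.93698 mol O.
Total oxygen = 2.89333 mol. Normalization factor = 6/2.89333 = 2.07374.
Si per 6 O = 0.96849 × 2.07374 = 2.008.

2.008 Si apfu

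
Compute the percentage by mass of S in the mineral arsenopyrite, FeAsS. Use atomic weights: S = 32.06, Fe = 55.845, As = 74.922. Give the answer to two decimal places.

19.69 mass %

Molar mass of FeAsS: 1*55.845 + 1*74.922 + 1*32.06 = 162.827 g/mol.
Mass of S per formula unit: 1 × 32.06 = 32.060 g.
Weight fraction S = 32.060 / 162.827 = 0.1969.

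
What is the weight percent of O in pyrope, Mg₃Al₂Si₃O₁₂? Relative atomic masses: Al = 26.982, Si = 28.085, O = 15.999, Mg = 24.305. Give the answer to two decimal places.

47.63 wt%

M(Mg₃Al₂Si₃O₁₂) = 403.122 g/mol.
O contributes 12 × 15.999 = 191.988 g per mole.
191.988/403.122 = 0.4763 → 47.63%.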